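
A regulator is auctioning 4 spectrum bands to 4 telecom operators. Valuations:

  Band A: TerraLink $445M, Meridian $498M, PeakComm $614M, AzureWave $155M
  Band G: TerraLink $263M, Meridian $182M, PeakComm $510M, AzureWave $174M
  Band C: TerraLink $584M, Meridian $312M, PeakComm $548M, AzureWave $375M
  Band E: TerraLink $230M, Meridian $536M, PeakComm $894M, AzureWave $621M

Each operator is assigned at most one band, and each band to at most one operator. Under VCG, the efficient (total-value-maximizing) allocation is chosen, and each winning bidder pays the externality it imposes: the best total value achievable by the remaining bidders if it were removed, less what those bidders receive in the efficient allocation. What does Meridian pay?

Meridian pays $104M.

Efficient allocation: TerraLink→Band C ($584M), Meridian→Band A ($498M), PeakComm→Band G ($510M), AzureWave→Band E ($621M); total welfare W = $2213M.
Meridian receives Band A at value $498M, so the others get W − 498 = $1715M.
Without Meridian: best allocation of the remaining 3 bidders over all 4 bands is TerraLink→Band C ($584M), PeakComm→Band A ($614M), AzureWave→Band E ($621M), total $1819M.
VCG payment = (others' best without Meridian) − (others' welfare with Meridian) = 1819 − 1715 = $104M.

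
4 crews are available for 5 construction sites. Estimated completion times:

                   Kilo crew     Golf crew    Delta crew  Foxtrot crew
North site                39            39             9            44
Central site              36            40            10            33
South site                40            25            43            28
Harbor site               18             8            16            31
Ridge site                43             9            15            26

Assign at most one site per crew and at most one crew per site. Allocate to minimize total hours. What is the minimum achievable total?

Optimal: Kilo crew→Harbor site (18 hours), Golf crew→Ridge site (9 hours), Delta crew→North site (9 hours), Foxtrot crew→South site (28 hours) — total 18+9+9+28 = 64 hours.
Min-entry greedy (repeatedly take the single cheapest remaining cell) gives 79 hours, worse by 15.
Next-best assignment: Kilo crew→Harbor site, Golf crew→Ridge site, Delta crew→Central site, Foxtrot crew→South site = 65 hours.
Swapping Delta crew↔Kilo crew (Delta crew→Harbor site 16 hours, Kilo crew→North site 39 hours) adds 28.

Min total: 64 hours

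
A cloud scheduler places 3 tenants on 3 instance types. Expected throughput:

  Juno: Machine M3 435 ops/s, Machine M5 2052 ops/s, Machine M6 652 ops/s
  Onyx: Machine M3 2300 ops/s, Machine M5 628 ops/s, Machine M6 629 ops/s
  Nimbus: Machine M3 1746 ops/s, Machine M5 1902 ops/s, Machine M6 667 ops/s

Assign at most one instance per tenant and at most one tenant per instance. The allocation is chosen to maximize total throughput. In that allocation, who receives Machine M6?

Nimbus receives Machine M6.

This is a one-to-one assignment (maximum-weight bipartite matching).
Optimal: Juno→Machine M5 (2052 ops/s), Onyx→Machine M3 (2300 ops/s), Nimbus→Machine M6 (667 ops/s) — total 2052+2300+667 = 5019 ops/s.
Next-best assignment: Juno→Machine M6, Onyx→Machine M3, Nimbus→Machine M5 = 4854 ops/s.
Checked against all permutations: 5019 ops/s is optimal.
Nimbus's own top instance is Machine M5 (1902 ops/s), but forcing Nimbus→Machine M5 and reassigning the rest optimally gives only 4854 ops/s — worse by 165.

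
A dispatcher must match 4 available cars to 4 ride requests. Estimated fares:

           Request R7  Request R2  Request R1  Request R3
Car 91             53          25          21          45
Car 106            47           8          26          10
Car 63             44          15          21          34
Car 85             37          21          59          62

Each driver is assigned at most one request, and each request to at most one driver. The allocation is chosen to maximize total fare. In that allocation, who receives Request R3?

Car 91 receives Request R3.

Optimal: Car 91→Request R3 ($45), Car 106→Request R7 ($47), Car 63→Request R2 ($15), Car 85→Request R1 ($59) — total 45+47+15+59 = $166.
Row-greedy (each driver in turn takes its best remaining request) gives $134, worse by 32.
Checked against all permutations: $166 is optimal.
Car 91's own top request is Request R7 ($53), but forcing Car 91→Request R7 and reassigning the rest optimally gives only $156 — worse by 10.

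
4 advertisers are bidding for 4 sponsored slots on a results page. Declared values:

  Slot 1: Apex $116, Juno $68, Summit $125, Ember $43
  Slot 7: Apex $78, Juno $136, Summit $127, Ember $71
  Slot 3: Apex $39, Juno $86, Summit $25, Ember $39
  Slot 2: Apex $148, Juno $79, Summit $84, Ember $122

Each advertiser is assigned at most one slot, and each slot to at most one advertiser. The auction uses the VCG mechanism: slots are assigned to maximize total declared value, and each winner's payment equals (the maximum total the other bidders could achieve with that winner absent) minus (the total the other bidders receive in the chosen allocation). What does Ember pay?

Efficient allocation: Apex→Slot 1 ($116), Juno→Slot 3 ($86), Summit→Slot 7 ($127), Ember→Slot 2 ($122); total welfare W = $451.
Ember receives Slot 2 at value $122, so the others get W − 122 = $329.
Without Ember: best allocation of the remaining 3 bidders over all 4 slots is Apex→Slot 2 ($148), Juno→Slot 7 ($136), Summit→Slot 1 ($125), total $409.
VCG payment = (others' best without Ember) − (others' welfare with Ember) = 409 − 329 = $80.

Ember pays $80.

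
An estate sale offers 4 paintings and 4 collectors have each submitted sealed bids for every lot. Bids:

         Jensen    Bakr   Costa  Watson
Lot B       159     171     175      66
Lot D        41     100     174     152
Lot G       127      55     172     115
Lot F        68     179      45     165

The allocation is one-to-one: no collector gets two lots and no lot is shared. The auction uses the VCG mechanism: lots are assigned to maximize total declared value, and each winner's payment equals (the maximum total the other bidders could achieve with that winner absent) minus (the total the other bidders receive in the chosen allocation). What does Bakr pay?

Bakr pays $15.

Efficient allocation: Jensen→Lot B ($159), Bakr→Lot F ($179), Costa→Lot G ($172), Watson→Lot D ($152); total welfare W = $662.
Bakr receives Lot F at value $179, so the others get W − 179 = $483.
Without Bakr: best allocation of the remaining 3 bidders over all 4 lots is Jensen→Lot B ($159), Costa→Lot D ($174), Watson→Lot F ($165), total $498.
VCG payment = (others' best without Bakr) − (others' welfare with Bakr) = 498 − 483 = $15.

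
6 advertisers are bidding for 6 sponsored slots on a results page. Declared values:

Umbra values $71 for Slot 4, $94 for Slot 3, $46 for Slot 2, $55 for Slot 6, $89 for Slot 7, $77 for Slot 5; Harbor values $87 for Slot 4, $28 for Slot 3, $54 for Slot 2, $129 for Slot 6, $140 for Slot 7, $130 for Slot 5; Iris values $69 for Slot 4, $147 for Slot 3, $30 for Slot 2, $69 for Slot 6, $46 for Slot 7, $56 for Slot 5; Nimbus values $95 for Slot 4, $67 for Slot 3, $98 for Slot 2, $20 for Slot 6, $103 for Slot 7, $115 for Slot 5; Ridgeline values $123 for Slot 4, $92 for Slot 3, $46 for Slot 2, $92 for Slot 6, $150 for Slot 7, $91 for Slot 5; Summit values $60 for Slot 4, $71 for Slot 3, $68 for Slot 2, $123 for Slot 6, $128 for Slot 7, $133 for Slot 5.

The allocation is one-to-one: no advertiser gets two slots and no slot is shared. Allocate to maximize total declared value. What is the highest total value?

Optimal: Umbra→Slot 4 ($71), Harbor→Slot 6 ($129), Iris→Slot 3 ($147), Nimbus→Slot 2 ($98), Ridgeline→Slot 7 ($150), Summit→Slot 5 ($133) — total 71+129+147+98+150+133 = $728.
Column-greedy (each slot in turn goes to its best remaining advertiser) gives $702, worse by 26.
Next-best assignment: Umbra→Slot 4, Harbor→Slot 5, Iris→Slot 3, Nimbus→Slot 2, Ridgeline→Slot 7, Summit→Slot 6 = $719.
Swapping Nimbus↔Harbor (Nimbus→Slot 6 $20, Harbor→Slot 2 $54) loses 153.
No other one-to-one assignment exceeds $728.

Max total: $728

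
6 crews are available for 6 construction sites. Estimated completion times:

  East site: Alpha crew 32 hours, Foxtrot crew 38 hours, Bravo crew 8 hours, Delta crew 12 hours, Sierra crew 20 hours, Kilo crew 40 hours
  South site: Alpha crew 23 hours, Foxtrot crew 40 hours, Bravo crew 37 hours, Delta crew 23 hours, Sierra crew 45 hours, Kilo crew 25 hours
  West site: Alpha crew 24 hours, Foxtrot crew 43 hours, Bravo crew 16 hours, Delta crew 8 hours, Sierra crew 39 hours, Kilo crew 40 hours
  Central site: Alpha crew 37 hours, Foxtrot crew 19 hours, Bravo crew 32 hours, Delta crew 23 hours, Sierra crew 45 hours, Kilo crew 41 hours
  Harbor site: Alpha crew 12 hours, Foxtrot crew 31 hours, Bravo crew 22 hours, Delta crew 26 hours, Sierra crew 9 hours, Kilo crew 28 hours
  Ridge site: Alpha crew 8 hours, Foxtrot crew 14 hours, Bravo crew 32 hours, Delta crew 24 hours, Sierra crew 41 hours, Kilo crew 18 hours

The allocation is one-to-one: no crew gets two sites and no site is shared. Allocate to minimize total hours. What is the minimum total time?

Optimal: Alpha crew→Ridge site (8 hours), Foxtrot crew→Central site (19 hours), Bravo crew→East site (8 hours), Delta crew→West site (8 hours), Sierra crew→Harbor site (9 hours), Kilo crew→South site (25 hours) — total 8+19+8+8+9+25 = 77 hours.
Column-greedy (each site in turn goes to its cheapest remaining crew) gives 85 hours, worse by 8.
Next-best assignment: Alpha crew→South site, Foxtrot crew→Central site, Bravo crew→East site, Delta crew→West site, Sierra crew→Harbor site, Kilo crew→Ridge site = 85 hours.
Checked against all permutations: 77 hours is optimal.

Min total: 77 hours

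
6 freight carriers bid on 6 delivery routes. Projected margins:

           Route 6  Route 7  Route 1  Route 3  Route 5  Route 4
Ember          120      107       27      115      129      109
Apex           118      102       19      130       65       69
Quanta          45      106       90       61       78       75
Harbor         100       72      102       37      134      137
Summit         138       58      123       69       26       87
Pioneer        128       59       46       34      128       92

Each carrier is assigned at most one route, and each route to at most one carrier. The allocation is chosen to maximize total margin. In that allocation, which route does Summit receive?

This is the linear assignment problem.
Optimal: Ember→Route 5 ($129k), Apex→Route 3 ($130k), Quanta→Route 7 ($106k), Harbor→Route 4 ($137k), Summit→Route 1 ($123k), Pioneer→Route 6 ($128k) — total 129+130+106+137+123+128 = $753k.
Column-greedy (each route in turn goes to its best remaining carrier) gives $680k, worse by 73.
Next-best assignment: Ember→Route 6, Apex→Route 3, Quanta→Route 7, Harbor→Route 4, Summit→Route 1, Pioneer→Route 5 = $744k.
Summit's own top route is Route 6 ($138k), but forcing Summit→Route 6 and reassigning the rest optimally gives only $730k — worse by 23.

Summit receives Route 1.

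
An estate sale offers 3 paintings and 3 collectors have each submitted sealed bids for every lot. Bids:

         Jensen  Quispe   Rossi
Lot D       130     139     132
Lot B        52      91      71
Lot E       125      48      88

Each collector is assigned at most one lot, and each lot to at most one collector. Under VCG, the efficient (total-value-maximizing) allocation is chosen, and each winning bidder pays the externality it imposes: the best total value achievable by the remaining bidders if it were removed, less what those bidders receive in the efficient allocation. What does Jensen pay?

Efficient allocation: Jensen→Lot E ($125), Quispe→Lot B ($91), Rossi→Lot D ($132); total welfare W = $348.
Jensen receives Lot E at value $125, so the others get W − 125 = $223.
Without Jensen: best allocation of the remaining 2 bidders over all 3 lots is Quispe→Lot D ($139), Rossi→Lot E ($88), total $227.
VCG payment = (others' best without Jensen) − (others' welfare with Jensen) = 227 − 223 = $4.

Jensen pays $4.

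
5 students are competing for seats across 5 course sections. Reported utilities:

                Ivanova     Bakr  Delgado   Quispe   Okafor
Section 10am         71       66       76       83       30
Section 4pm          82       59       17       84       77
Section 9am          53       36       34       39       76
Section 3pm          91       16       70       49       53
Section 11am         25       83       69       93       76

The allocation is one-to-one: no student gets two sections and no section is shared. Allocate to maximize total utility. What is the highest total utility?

Optimal: Ivanova→Section 3pm (91 points), Bakr→Section 11am (83 points), Delgado→Section 10am (76 points), Quispe→Section 4pm (84 points), Okafor→Section 9am (76 points) — total 91+83+76+84+76 = 410 points.
Max-entry greedy (repeatedly take the single best remaining cell) gives 373 points, worse by 37.

Maximum total: 410 points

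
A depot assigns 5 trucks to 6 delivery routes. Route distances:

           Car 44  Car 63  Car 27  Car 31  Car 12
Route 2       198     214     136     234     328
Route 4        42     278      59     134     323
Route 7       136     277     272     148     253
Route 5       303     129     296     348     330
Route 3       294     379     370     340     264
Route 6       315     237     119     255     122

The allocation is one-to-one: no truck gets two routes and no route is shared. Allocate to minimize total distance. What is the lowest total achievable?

Min total: 577 km

Treat this as an assignment problem: match each truck to one route.
Optimal: Car 44→Route 4 (42 km), Car 63→Route 5 (129 km), Car 27→Route 2 (136 km), Car 31→Route 7 (148 km), Car 12→Route 6 (122 km) — total 42+129+136+148+122 = 577 km.
Min-entry greedy (repeatedly take the single cheapest remaining cell) gives 702 km, worse by 125.
Next-best assignment: Car 44→Route 2, Car 63→Route 5, Car 27→Route 4, Car 31→Route 7, Car 12→Route 6 = 656 km.
Swapping Car 12↔Car 63 (Car 12→Route 5 330 km, Car 63→Route 6 237 km) adds 316.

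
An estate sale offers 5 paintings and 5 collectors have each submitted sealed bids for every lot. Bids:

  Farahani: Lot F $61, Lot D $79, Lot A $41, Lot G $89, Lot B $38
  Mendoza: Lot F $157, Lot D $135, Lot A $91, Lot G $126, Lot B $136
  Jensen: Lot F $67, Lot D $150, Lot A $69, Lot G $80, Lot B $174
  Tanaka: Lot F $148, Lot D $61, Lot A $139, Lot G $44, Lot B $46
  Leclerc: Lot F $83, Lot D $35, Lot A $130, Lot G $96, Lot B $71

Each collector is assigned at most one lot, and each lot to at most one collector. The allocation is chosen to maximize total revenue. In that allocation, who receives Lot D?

Mendoza receives Lot D.

This is the linear assignment problem.
Optimal: Farahani→Lot G ($89), Mendoza→Lot D ($135), Jensen→Lot B ($174), Tanaka→Lot F ($148), Leclerc→Lot A ($130) — total 89+135+174+148+130 = $676.
Column-greedy (each lot in turn goes to its best remaining collector) gives $580, worse by 96.
Every other assignment is strictly worse.
Mendoza's own top lot is Lot F ($157), but forcing Mendoza→Lot F and reassigning the rest optimally gives only $645 — worse by 31.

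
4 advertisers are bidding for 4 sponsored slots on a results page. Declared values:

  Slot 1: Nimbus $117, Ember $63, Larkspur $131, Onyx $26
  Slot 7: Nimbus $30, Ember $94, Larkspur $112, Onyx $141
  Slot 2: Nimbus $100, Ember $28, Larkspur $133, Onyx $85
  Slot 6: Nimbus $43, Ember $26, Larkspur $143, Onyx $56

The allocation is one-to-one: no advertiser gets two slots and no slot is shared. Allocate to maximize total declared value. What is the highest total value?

This is the linear assignment problem.
Optimal: Nimbus→Slot 2 ($100), Ember→Slot 1 ($63), Larkspur→Slot 6 ($143), Onyx→Slot 7 ($141) — total 100+63+143+141 = $447.
Max-entry greedy (repeatedly take the single best remaining cell) gives $429, worse by 18.
No other one-to-one assignment exceeds $447.

Maximum total: $447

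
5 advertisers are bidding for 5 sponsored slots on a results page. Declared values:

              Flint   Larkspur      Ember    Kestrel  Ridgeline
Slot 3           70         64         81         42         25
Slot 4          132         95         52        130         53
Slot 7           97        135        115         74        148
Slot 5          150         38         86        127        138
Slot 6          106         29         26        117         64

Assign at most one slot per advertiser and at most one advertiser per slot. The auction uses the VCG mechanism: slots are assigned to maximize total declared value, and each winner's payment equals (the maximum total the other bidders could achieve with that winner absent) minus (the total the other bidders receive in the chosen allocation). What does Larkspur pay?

Larkspur pays $41.

Efficient allocation: Flint→Slot 4 ($132), Larkspur→Slot 7 ($135), Ember→Slot 3 ($81), Kestrel→Slot 6 ($117), Ridgeline→Slot 5 ($138); total welfare W = $603.
Larkspur receives Slot 7 at value $135, so the others get W − 135 = $468.
Without Larkspur: best allocation of the remaining 4 bidders over all 5 slots is Flint→Slot 5 ($150), Ember→Slot 3 ($81), Kestrel→Slot 4 ($130), Ridgeline→Slot 7 ($148), total $509.
VCG payment = (others' best without Larkspur) − (others' welfare with Larkspur) = 509 − 468 = $41.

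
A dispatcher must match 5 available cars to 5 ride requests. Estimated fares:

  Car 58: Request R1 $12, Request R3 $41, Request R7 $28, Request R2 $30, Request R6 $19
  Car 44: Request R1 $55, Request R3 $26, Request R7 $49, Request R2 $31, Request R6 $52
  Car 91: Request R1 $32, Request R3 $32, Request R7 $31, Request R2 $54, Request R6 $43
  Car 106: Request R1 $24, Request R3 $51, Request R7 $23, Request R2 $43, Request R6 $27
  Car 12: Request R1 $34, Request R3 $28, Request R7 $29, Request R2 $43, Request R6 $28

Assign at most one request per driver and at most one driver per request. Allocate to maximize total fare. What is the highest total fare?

Optimal: Car 58→Request R7 ($28), Car 44→Request R1 ($55), Car 91→Request R6 ($43), Car 106→Request R3 ($51), Car 12→Request R2 ($43) — total 28+55+43+51+43 = $220.
Column-greedy (each request in turn goes to its best remaining driver) gives $199, worse by 21.
Swapping Car 44↔Car 106 (Car 44→Request R3 $26, Car 106→Request R1 $24) loses 56.

Max total: $220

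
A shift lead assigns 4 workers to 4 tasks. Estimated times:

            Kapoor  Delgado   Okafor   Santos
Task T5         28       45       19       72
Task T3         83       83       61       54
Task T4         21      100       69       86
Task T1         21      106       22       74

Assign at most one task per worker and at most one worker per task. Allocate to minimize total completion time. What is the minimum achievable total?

Min total: 142 min

This is the linear assignment problem.
Optimal: Kapoor→Task T4 (21 min), Delgado→Task T5 (45 min), Okafor→Task T1 (22 min), Santos→Task T3 (54 min) — total 21+45+22+54 = 142 min.
Min-entry greedy (repeatedly take the single cheapest remaining cell) gives 200 min, worse by 58.
Next-best assignment: Kapoor→Task T1, Delgado→Task T5, Okafor→Task T4, Santos→Task T3 = 189 min.
No other one-to-one assignment undercuts 142 min.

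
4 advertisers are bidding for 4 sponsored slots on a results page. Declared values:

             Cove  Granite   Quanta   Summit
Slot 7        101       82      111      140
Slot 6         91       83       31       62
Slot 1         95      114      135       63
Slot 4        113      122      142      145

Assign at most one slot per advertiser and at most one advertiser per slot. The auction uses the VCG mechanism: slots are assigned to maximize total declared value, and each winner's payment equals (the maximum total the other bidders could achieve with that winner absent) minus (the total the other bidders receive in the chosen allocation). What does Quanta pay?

Efficient allocation: Cove→Slot 6 ($91), Granite→Slot 4 ($122), Quanta→Slot 1 ($135), Summit→Slot 7 ($140); total welfare W = $488.
Quanta receives Slot 1 at value $135, so the others get W − 135 = $353.
Without Quanta: best allocation of the remaining 3 bidders over all 4 slots is Cove→Slot 4 ($113), Granite→Slot 1 ($114), Summit→Slot 7 ($140), total $367.
VCG payment = (others' best without Quanta) − (others' welfare with Quanta) = 367 − 353 = $14.

Quanta pays $14.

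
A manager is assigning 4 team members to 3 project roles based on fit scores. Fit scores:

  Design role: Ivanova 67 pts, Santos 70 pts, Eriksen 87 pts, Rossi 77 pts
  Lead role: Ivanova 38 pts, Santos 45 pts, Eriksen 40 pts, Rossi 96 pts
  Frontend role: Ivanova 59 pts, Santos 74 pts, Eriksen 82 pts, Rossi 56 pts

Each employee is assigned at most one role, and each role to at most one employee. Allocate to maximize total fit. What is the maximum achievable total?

This is the linear assignment problem.
Optimal: Eriksen→Design role (87 pts), Rossi→Lead role (96 pts), Santos→Frontend role (74 pts) — total 87+96+74 = 257 pts.
Row-greedy (each employee in turn takes its best remaining role) gives 181 pts, worse by 76.
No other one-to-one assignment exceeds 257 pts.

Max total: 257 pts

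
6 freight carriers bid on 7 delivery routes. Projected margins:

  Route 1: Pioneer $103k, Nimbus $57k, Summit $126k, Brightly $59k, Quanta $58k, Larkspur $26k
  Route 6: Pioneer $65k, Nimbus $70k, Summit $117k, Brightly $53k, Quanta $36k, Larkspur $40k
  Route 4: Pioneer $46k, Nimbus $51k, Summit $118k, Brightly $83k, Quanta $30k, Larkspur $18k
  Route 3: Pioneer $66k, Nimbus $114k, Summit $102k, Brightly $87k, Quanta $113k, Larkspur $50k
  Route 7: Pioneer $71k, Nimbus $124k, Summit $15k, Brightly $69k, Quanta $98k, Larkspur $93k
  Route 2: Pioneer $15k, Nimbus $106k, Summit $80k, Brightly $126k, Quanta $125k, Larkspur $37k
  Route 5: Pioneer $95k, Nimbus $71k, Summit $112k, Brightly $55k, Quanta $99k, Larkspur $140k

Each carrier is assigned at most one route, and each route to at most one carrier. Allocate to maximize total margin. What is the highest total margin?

Max total: $724k

Optimal: Pioneer→Route 1 ($103k), Nimbus→Route 7 ($124k), Summit→Route 4 ($118k), Brightly→Route 2 ($126k), Quanta→Route 3 ($113k), Larkspur→Route 5 ($140k) — total 103+124+118+126+113+140 = $724k.
Max-entry greedy (repeatedly take the single best remaining cell) gives $694k, worse by 30.
Checked against all permutations: $724k is optimal.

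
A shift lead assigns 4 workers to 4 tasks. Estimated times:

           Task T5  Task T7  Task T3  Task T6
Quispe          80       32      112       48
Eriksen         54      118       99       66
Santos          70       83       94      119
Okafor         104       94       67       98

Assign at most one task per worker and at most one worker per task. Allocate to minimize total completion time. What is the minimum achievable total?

Min total: 235 min

This is the linear assignment problem.
Optimal: Quispe→Task T7 (32 min), Eriksen→Task T6 (66 min), Santos→Task T5 (70 min), Okafor→Task T3 (67 min) — total 32+66+70+67 = 235 min.
Min-entry greedy (repeatedly take the single cheapest remaining cell) gives 272 min, worse by 37.
Swapping Santos↔Eriksen (Santos→Task T6 119 min, Eriksen→Task T5 54 min) adds 37.
Every other assignment is strictly worse.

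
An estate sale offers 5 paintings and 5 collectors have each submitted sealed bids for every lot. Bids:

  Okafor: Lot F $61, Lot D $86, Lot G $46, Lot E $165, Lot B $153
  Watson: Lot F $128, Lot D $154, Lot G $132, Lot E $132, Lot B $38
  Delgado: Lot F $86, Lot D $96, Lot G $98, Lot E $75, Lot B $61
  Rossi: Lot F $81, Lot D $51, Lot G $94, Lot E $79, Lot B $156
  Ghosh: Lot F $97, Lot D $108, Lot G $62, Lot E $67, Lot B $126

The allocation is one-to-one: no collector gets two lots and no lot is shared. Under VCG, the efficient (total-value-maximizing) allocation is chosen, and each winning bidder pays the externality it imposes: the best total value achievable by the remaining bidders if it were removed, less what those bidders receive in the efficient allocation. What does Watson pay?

Efficient allocation: Okafor→Lot E ($165), Watson→Lot D ($154), Delgado→Lot G ($98), Rossi→Lot B ($156), Ghosh→Lot F ($97); total welfare W = $670.
Watson receives Lot D at value $154, so the others get W − 154 = $516.
Without Watson: best allocation of the remaining 4 bidders over all 5 lots is Okafor→Lot E ($165), Delgado→Lot G ($98), Rossi→Lot B ($156), Ghosh→Lot D ($108), total $527.
VCG payment = (others' best without Watson) − (others' welfare with Watson) = 527 − 516 = $11.

Watson pays $11.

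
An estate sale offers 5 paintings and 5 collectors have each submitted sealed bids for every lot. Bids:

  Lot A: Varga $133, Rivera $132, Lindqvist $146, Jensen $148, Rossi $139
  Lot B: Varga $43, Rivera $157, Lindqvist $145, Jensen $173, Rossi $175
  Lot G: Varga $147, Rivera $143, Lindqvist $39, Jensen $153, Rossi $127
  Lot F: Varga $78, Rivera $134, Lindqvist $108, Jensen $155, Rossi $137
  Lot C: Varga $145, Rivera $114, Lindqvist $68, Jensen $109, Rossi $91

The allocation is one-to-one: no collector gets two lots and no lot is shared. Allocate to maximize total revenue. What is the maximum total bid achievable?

Optimal: Varga→Lot C ($145), Rivera→Lot G ($143), Lindqvist→Lot A ($146), Jensen→Lot F ($155), Rossi→Lot B ($175) — total 145+143+146+155+175 = $764.
Row-greedy (each collector in turn takes its best remaining lot) gives $696, worse by 68.
Every other assignment is strictly worse.

Max total: $764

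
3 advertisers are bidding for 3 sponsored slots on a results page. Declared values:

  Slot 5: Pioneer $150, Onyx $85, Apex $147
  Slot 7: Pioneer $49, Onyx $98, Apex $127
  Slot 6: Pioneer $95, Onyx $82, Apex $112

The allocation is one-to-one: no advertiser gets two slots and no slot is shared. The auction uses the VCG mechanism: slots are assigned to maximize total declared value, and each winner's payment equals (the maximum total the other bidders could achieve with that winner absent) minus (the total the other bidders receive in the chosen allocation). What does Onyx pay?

Efficient allocation: Pioneer→Slot 5 ($150), Onyx→Slot 7 ($98), Apex→Slot 6 ($112); total welfare W = $360.
Onyx receives Slot 7 at value $98, so the others get W − 98 = $262.
Without Onyx: best allocation of the remaining 2 bidders over all 3 slots is Pioneer→Slot 5 ($150), Apex→Slot 7 ($127), total $277.
VCG payment = (others' best without Onyx) − (others' welfare with Onyx) = 277 − 262 = $15.

Onyx pays $15.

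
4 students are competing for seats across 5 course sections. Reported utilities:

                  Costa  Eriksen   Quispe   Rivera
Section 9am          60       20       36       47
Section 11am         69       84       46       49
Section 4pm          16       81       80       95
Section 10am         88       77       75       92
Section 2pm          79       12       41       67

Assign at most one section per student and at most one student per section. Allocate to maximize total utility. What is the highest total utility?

Max total: 335 points

Optimal: Costa→Section 2pm (79 points), Eriksen→Section 11am (84 points), Quispe→Section 4pm (80 points), Rivera→Section 10am (92 points) — total 79+84+80+92 = 335 points.
Max-entry greedy (repeatedly take the single best remaining cell) gives 308 points, worse by 27.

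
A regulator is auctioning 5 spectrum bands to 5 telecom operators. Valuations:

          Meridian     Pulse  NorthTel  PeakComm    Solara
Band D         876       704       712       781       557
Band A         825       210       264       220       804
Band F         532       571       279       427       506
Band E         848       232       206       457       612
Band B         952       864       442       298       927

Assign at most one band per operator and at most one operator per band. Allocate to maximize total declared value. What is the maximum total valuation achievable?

Max total: $3655M

Treat this as an assignment problem: match each operator to one band.
Optimal: Meridian→Band E ($848M), Pulse→Band B ($864M), NorthTel→Band D ($712M), PeakComm→Band F ($427M), Solara→Band A ($804M) — total 848+864+712+427+804 = $3655M.
Column-greedy (each band in turn goes to its best remaining operator) gives $3150M, worse by 505.
Checked against all permutations: $3655M is optimal.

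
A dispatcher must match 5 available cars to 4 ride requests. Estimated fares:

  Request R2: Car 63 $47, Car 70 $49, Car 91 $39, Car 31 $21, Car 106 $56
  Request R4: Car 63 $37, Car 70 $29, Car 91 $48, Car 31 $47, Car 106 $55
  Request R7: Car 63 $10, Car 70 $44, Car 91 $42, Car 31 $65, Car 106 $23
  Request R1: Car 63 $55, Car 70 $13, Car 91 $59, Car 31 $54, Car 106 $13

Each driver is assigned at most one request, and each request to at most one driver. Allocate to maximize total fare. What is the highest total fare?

Optimal: Car 70→Request R2 ($49), Car 106→Request R4 ($55), Car 31→Request R7 ($65), Car 91→Request R1 ($59) — total 49+55+65+59 = $228.
Next-best assignment: Car 63→Request R2, Car 106→Request R4, Car 31→Request R7, Car 91→Request R1 = $226.
Swapping Car 91↔Car 31 (Car 91→Request R7 $42, Car 31→Request R1 $54) loses 28.
Every other assignment is strictly worse.

Max total: $228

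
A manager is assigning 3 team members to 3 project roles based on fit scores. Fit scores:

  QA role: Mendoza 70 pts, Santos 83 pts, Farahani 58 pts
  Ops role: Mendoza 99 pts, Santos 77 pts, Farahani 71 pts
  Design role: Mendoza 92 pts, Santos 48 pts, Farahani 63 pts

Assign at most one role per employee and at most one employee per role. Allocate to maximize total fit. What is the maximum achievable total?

Maximum total: 246 pts

Optimal: Mendoza→Design role (92 pts), Santos→QA role (83 pts), Farahani→Ops role (71 pts) — total 92+83+71 = 246 pts.
Row-greedy (each employee in turn takes its best remaining role) gives 245 pts, worse by 1.
Swapping Mendoza↔Santos (Mendoza→QA role 70 pts, Santos→Design role 48 pts) loses 57.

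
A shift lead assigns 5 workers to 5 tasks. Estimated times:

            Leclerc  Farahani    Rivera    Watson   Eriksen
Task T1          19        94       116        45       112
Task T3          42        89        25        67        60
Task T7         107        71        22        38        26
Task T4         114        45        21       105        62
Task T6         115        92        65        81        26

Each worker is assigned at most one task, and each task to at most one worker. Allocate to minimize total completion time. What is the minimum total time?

This is a one-to-one assignment (minimum-cost bipartite matching).
Optimal: Leclerc→Task T1 (19 min), Farahani→Task T4 (45 min), Rivera→Task T3 (25 min), Watson→Task T7 (38 min), Eriksen→Task T6 (26 min) — total 19+45+25+38+26 = 153 min.
Column-greedy (each task in turn goes to its cheapest remaining worker) gives 196 min, worse by 43.
Next-best assignment: Leclerc→Task T1, Farahani→Task T4, Rivera→Task T7, Watson→Task T3, Eriksen→Task T6 = 179 min.
Swapping Leclerc↔Watson (Leclerc→Task T7 107 min, Watson→Task T1 45 min) adds 95.
Every other assignment is strictly worse.

Min total: 153 min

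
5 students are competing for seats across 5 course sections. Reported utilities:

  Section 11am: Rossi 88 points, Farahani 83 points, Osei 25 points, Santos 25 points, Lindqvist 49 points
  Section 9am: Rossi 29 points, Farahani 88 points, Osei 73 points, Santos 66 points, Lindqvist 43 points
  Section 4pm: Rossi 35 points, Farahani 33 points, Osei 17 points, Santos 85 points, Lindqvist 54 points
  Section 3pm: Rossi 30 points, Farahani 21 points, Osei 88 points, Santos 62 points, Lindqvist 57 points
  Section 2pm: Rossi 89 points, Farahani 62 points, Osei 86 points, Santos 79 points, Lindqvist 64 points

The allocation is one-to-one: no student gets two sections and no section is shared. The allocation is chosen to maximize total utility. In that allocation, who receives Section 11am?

Rossi receives Section 11am.

Treat this as an assignment problem: match each student to one section.
Optimal: Rossi→Section 11am (88 points), Farahani→Section 9am (88 points), Osei→Section 3pm (88 points), Santos→Section 4pm (85 points), Lindqvist→Section 2pm (64 points) — total 88+88+88+85+64 = 413 points.
Max-entry greedy (repeatedly take the single best remaining cell) gives 399 points, worse by 14.
Next-best assignment: Rossi→Section 11am, Farahani→Section 9am, Osei→Section 2pm, Santos→Section 4pm, Lindqvist→Section 3pm = 404 points.
Rossi's own top section is Section 2pm (89 points), but forcing Rossi→Section 2pm and reassigning the rest optimally gives only 399 points — worse by 14.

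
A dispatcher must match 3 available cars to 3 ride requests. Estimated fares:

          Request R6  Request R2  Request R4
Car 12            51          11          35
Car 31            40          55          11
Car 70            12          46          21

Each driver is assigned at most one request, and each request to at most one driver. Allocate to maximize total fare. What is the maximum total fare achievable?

Maximum total: $127

This is the linear assignment problem.
Optimal: Car 12→Request R6 ($51), Car 31→Request R2 ($55), Car 70→Request R4 ($21) — total 51+55+21 = $127.
Next-best assignment: Car 12→Request R4, Car 31→Request R6, Car 70→Request R2 = $121.
No other one-to-one assignment exceeds $127.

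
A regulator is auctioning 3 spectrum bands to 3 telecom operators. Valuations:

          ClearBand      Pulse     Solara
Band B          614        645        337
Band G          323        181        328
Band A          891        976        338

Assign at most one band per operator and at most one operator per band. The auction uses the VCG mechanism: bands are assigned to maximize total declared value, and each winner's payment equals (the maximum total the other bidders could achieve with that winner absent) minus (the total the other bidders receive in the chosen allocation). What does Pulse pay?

Efficient allocation: ClearBand→Band B ($614M), Pulse→Band A ($976M), Solara→Band G ($328M); total welfare W = $1918M.
Pulse receives Band A at value $976M, so the others get W − 976 = $942M.
Without Pulse: best allocation of the remaining 2 bidders over all 3 bands is ClearBand→Band A ($891M), Solara→Band B ($337M), total $1228M.
VCG payment = (others' best without Pulse) − (others' welfare with Pulse) = 1228 − 942 = $286M.

Pulse pays $286M.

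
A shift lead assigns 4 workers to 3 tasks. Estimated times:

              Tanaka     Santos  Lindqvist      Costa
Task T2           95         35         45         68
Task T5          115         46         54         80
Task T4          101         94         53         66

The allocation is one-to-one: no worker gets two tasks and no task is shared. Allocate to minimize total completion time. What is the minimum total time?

Minimum total: 155 min

Optimal: Santos→Task T2 (35 min), Lindqvist→Task T5 (54 min), Costa→Task T4 (66 min) — total 35+54+66 = 155 min.
Min-entry greedy (repeatedly take the single cheapest remaining cell) gives 168 min, worse by 13.
Next-best assignment: Lindqvist→Task T2, Santos→Task T5, Costa→Task T4 = 157 min.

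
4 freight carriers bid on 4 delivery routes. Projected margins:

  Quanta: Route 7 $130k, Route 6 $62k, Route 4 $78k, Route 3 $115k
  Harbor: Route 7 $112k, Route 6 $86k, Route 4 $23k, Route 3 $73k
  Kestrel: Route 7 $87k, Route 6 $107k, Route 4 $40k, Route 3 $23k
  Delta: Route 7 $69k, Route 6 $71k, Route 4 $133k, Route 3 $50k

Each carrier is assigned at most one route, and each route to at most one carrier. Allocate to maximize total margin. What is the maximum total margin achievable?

Max total: $467k

Treat this as an assignment problem: match each carrier to one route.
Optimal: Quanta→Route 3 ($115k), Harbor→Route 7 ($112k), Kestrel→Route 6 ($107k), Delta→Route 4 ($133k) — total 115+112+107+133 = $467k.
Column-greedy (each route in turn goes to its best remaining carrier) gives $443k, worse by 24.
Next-best assignment: Quanta→Route 7, Harbor→Route 3, Kestrel→Route 6, Delta→Route 4 = $443k.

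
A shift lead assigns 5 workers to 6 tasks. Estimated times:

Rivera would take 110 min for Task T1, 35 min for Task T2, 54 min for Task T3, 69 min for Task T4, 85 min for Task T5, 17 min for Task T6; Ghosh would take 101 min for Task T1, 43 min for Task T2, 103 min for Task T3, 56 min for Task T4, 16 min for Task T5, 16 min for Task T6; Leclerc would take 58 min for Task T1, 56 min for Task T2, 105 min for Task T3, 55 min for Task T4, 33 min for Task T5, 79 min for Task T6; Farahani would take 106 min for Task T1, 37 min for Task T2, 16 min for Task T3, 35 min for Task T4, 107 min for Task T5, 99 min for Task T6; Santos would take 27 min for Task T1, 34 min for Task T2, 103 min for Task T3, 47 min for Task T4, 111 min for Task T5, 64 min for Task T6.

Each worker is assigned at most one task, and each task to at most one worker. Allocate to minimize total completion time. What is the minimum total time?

Optimal: Rivera→Task T2 (35 min), Ghosh→Task T6 (16 min), Leclerc→Task T5 (33 min), Farahani→Task T3 (16 min), Santos→Task T1 (27 min) — total 35+16+33+16+27 = 127 min.
Column-greedy (each task in turn goes to its cheapest remaining worker) gives 149 min, worse by 22.
Swapping Rivera↔Leclerc (Rivera→Task T5 85 min, Leclerc→Task T2 56 min) adds 73.
Checked against all permutations: 127 min is optimal.

Minimum total: 127 min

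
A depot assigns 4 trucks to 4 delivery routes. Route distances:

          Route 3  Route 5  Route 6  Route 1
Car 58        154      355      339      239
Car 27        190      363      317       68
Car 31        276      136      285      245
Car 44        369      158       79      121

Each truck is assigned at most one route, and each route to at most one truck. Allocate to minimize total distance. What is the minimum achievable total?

Min total: 437 km

This is a one-to-one assignment (minimum-cost bipartite matching).
Optimal: Car 58→Route 3 (154 km), Car 27→Route 1 (68 km), Car 31→Route 5 (136 km), Car 44→Route 6 (79 km) — total 154+68+136+79 = 437 km.
Checked against all permutations: 437 km is optimal.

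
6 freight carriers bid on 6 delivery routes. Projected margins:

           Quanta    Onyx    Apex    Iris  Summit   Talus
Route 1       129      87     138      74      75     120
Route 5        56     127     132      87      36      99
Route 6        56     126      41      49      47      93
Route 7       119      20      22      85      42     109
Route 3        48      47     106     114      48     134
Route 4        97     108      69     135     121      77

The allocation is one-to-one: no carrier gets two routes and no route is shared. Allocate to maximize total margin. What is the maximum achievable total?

Treat this as an assignment problem: match each carrier to one route.
Optimal: Quanta→Route 7 ($119k), Onyx→Route 6 ($126k), Apex→Route 5 ($132k), Iris→Route 3 ($114k), Summit→Route 4 ($121k), Talus→Route 1 ($120k) — total 119+126+132+114+121+120 = $732k.
Max-entry greedy (repeatedly take the single best remaining cell) gives $700k, worse by 32.
Next-best assignment: Quanta→Route 1, Onyx→Route 6, Apex→Route 5, Iris→Route 3, Summit→Route 4, Talus→Route 7 = $731k.

Maximum total: $732k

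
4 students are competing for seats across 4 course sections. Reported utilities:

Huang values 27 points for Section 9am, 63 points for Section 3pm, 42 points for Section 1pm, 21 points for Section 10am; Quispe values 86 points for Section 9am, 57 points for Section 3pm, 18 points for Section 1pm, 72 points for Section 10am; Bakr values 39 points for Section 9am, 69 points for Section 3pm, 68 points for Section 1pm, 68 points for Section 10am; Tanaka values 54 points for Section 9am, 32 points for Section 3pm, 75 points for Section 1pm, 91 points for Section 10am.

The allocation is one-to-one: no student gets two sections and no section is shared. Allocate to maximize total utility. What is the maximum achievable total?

Max total: 308 points

Optimal: Huang→Section 3pm (63 points), Quispe→Section 9am (86 points), Bakr→Section 1pm (68 points), Tanaka→Section 10am (91 points) — total 63+86+68+91 = 308 points.
Checked against all permutations: 308 points is optimal.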